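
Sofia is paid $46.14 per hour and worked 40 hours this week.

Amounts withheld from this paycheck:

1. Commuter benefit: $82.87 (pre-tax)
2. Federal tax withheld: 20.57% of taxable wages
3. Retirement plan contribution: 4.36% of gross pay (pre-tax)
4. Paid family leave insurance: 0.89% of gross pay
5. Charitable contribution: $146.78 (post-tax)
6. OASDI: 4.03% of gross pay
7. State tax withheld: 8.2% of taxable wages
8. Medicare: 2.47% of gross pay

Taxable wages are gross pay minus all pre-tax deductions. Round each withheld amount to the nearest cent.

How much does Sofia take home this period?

Gross pay: 40 × $46.14 = $1,845.60
Commuter benefit: $82.87
Retirement plan contribution: $1,845.60 × 0.0436 = $80.47
Pre-tax total = $82.87 + $80.47 = $163.34
Taxable wages = $1,845.60 − $163.34 = $1,682.26
State tax withheld: $1,682.26 × 0.082 = $137.95
Federal tax withheld: $1,682.26 × 0.2057 = $346.04
Medicare: $1,845.60 × 0.0247 = $45.59
OASDI: $1,845.60 × 0.0403 = $74.38
Paid family leave insurance: $1,845.60 × 0.0089 = $16.43
Charitable contribution: $146.78
Total deductions = $82.87 + $80.47 + $137.95 + $346.04 + $45.59 + $74.38 + $16.43 + $146.78 = $930.51
Net pay = $1,845.60 − $930.51 = $915.09

$915.09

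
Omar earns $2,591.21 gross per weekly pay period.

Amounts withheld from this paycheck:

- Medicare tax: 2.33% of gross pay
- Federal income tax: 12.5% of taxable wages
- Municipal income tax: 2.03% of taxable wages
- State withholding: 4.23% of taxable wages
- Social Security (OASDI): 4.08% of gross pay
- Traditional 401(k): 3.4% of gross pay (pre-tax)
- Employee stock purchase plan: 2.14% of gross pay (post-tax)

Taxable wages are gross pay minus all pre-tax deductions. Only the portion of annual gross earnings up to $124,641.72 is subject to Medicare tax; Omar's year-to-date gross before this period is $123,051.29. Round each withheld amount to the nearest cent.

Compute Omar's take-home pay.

$1,835.30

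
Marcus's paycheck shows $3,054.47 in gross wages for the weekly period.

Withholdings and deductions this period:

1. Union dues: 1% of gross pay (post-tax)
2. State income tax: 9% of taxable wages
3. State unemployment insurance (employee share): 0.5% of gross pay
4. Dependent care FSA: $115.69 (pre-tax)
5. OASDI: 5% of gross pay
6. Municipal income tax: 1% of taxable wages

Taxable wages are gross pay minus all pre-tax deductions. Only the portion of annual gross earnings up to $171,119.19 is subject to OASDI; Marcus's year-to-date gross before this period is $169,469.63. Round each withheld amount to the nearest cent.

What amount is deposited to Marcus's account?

$2,516.61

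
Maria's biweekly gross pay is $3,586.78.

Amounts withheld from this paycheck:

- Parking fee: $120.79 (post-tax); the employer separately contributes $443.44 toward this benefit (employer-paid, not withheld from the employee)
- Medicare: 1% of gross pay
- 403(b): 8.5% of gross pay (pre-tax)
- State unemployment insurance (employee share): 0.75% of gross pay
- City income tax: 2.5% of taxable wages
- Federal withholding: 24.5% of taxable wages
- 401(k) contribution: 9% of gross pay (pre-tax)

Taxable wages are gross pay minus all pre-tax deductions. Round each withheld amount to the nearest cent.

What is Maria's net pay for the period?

403(b): $3,586.78 × 0.085 = $304.88
401(k) contribution: $3,586.78 × 0.09 = $322.81
Pre-tax total = $304.88 + $322.81 = $627.69
Taxable wages = $3,586.78 − $627.69 = $2,959.09
Federal withholding: $2,959.09 × 0.245 = $724.98
City income tax: $2,959.09 × 0.025 = $73.98
Medicare: $3,586.78 × 0.01 = $35.87
State unemployment insurance (employee share): $3,586.78 × 0.0075 = $26.90
Parking fee: $120.79
(Employer's $443.44 toward parking fee is not withheld from the employee.)
Total deductions = $304.88 + $322.81 + $724.98 + $73.98 + $35.87 + $26.90 + $120.79 = $1,610.21
Net pay = $3,586.78 − $1,610.21 = $1,976.57

$1,976.57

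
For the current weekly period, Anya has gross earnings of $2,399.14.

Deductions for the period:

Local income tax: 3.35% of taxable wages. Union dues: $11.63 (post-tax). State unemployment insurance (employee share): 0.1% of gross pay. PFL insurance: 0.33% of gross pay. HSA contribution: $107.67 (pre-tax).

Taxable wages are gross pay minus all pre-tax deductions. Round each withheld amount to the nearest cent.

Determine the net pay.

HSA contribution: $107.67
Taxable wages = $2,399.14 − $107.67 = $2,291.47
Local income tax: $2,291.47 × 0.0335 = $76.76
PFL insurance: $2,399.14 × 0.0033 = $7.92
State unemployment insurance (employee share): $2,399.14 × 0.001 = $2.40
Union dues: $11.63
Total deductions = $107.67 + $76.76 + $7.92 + $2.40 + $11.63 = $206.38
Net pay = $2,399.14 − $206.38 = $2,192.76

$2,192.76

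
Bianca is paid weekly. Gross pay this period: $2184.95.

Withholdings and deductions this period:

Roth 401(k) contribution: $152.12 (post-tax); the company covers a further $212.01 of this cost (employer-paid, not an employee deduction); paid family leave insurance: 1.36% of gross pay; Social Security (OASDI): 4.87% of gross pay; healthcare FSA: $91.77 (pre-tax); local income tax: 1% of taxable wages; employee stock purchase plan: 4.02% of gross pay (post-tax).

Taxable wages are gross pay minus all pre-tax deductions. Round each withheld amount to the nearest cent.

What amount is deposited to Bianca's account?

Healthcare FSA: $91.77
Taxable wages = $2184.95 − $91.77 = $2093.18
Local income tax: $2093.18 × 0.01 = $20.93
Social Security (OASDI): $2184.95 × 0.0487 = $106.41
Paid family leave insurance: $2184.95 × 0.0136 = $29.72
Roth 401(k) contribution: $152.12
Employee stock purchase plan: $2184.95 × 0.0402 = $87.83
(Employer's $212.01 toward Roth 401(k) contribution is not withheld from the employee.)
Total deductions = $91.77 + $20.93 + $106.41 + $29.72 + $152.12 + $87.83 = $488.78
Net pay = $2184.95 − $488.78 = $1696.17

$1696.17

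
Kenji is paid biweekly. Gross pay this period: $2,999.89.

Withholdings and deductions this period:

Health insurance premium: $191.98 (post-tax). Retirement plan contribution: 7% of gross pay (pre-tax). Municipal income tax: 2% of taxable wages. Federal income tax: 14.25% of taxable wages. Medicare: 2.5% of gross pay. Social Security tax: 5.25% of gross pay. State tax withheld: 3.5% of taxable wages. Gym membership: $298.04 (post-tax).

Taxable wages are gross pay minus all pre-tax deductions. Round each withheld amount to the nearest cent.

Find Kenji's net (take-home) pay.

$1,516.38

Retirement plan contribution: $2,999.89 × 0.07 = $209.99
Taxable wages = $2,999.89 − $209.99 = $2,789.90
Federal income tax: $2,789.90 × 0.1425 = $397.56
State tax withheld: $2,789.90 × 0.035 = $97.65
Municipal income tax: $2,789.90 × 0.02 = $55.80
Medicare: $2,999.89 × 0.025 = $75.00
Social Security tax: $2,999.89 × 0.0525 = $157.49
Gym membership: $298.04
Health insurance premium: $191.98
Total deductions = $209.99 + $397.56 + $97.65 + $55.80 + $75.00 + $157.49 + $298.04 + $191.98 = $1,483.51
Net pay = $2,999.89 − $1,483.51 = $1,516.38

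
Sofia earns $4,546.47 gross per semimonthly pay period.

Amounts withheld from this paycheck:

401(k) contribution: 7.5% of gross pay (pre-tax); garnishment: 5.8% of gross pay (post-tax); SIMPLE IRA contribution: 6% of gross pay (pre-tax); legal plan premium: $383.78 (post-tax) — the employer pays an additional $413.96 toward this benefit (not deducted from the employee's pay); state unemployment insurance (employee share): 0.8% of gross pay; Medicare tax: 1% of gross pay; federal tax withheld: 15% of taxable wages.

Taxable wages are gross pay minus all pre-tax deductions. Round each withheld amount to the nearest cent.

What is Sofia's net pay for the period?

$2,613.48

SIMPLE IRA contribution: $4,546.47 × 0.06 = $272.79
401(k) contribution: $4,546.47 × 0.075 = $340.99
Pre-tax total = $272.79 + $340.99 = $613.78
Taxable wages = $4,546.47 − $613.78 = $3,932.69
Federal tax withheld: $3,932.69 × 0.15 = $589.90
State unemployment insurance (employee share): $4,546.47 × 0.008 = $36.37
Medicare tax: $4,546.47 × 0.01 = $45.46
Garnishment: $4,546.47 × 0.058 = $263.70
Legal plan premium: $383.78
(Employer's $413.96 toward legal plan premium is not withheld from the employee.)
Total deductions = $272.79 + $340.99 + $589.90 + $36.37 + $45.46 + $263.70 + $383.78 = $1,932.99
Net pay = $4,546.47 − $1,932.99 = $2,613.48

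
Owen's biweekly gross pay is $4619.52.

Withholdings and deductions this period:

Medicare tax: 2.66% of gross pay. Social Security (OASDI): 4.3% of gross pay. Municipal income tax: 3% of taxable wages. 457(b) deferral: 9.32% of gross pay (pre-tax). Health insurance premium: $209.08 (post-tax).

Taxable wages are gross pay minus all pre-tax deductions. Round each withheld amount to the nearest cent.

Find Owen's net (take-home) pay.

$3532.71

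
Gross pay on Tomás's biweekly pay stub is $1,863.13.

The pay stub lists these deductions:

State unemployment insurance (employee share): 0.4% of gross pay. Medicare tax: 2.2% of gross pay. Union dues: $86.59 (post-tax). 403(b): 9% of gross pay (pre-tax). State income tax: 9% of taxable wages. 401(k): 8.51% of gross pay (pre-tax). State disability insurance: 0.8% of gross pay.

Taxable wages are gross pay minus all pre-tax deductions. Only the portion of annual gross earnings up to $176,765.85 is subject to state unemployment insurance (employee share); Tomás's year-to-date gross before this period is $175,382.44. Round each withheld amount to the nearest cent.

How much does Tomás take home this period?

403(b): $1,863.13 × 0.09 = $167.68
401(k): $1,863.13 × 0.0851 = $158.55
Pre-tax total = $167.68 + $158.55 = $326.23
Taxable wages = $1,863.13 − $326.23 = $1,536.90
State income tax: $1,536.90 × 0.09 = $138.32
State unemployment insurance (employee share): only $176,765.85 − $175,382.44 = $1,383.41 of this check is subject → $1,383.41 × 0.004 = $5.53
State disability insurance: $1,863.13 × 0.008 = $14.91
Medicare tax: $1,863.13 × 0.022 = $40.99
Union dues: $86.59
Total deductions = $167.68 + $158.55 + $138.32 + $5.53 + $14.91 + $40.99 + $86.59 = $612.57
Net pay = $1,863.13 − $612.57 = $1,250.56

$1,250.56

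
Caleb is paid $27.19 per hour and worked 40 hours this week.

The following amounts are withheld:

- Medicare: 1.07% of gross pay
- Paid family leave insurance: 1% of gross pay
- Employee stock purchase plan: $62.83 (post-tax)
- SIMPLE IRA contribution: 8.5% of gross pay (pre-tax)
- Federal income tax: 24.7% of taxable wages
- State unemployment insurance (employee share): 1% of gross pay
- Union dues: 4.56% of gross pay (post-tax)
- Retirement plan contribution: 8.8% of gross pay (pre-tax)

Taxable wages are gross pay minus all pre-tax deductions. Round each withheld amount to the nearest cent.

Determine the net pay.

$531.46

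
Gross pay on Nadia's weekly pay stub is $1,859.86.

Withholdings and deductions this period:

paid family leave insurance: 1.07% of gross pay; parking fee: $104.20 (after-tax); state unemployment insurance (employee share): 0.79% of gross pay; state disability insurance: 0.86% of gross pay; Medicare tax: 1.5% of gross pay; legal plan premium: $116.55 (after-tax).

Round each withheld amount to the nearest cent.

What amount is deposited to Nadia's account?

Paid family leave insurance: $1,859.86 × 0.0107 = $19.90
State unemployment insurance (employee share): $1,859.86 × 0.0079 = $14.69
Medicare tax: $1,859.86 × 0.015 = $27.90
State disability insurance: $1,859.86 × 0.0086 = $15.99
Parking fee: $104.20
Legal plan premium: $116.55
Total deductions = $19.90 + $14.69 + $27.90 + $15.99 + $104.20 + $116.55 = $299.23
Net pay = $1,859.86 − $299.23 = $1,560.63

$1,560.63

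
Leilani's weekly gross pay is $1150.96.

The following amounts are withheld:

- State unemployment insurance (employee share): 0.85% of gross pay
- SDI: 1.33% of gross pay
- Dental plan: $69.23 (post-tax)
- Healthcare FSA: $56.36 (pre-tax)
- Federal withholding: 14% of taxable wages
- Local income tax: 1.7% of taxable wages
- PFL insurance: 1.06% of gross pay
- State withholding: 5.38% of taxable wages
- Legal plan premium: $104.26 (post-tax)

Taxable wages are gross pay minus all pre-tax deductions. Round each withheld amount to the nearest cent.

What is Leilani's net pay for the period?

Healthcare FSA: $56.36
Taxable wages = $1150.96 − $56.36 = $1094.60
State withholding: $1094.60 × 0.0538 = $58.89
Federal withholding: $1094.60 × 0.14 = $153.24
Local income tax: $1094.60 × 0.017 = $18.61
PFL insurance: $1150.96 × 0.0106 = $12.20
State unemployment insurance (employee share): $1150.96 × 0.0085 = $9.78
SDI: $1150.96 × 0.0133 = $15.31
Dental plan: $69.23
Legal plan premium: $104.26
Total deductions = $56.36 + $58.89 + $153.24 + $18.61 + $12.20 + $9.78 + $15.31 + $69.23 + $104.26 = $497.88
Net pay = $1150.96 − $497.88 = $653.08

$653.08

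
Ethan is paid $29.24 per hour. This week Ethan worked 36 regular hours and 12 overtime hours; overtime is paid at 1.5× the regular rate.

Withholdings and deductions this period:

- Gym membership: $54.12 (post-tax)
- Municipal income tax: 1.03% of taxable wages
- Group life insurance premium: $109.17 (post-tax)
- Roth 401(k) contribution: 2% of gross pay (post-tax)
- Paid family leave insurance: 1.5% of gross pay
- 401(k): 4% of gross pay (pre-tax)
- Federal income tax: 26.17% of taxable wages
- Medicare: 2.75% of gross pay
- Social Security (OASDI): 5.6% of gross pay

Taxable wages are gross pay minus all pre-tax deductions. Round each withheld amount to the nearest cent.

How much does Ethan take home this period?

Regular pay: 36 × $29.24 = $1,052.64
Overtime pay: 12 × $29.24 × 1.5 = $526.32
Gross pay = $1,052.64 + $526.32 = $1,578.96
401(k): $1,578.96 × 0.04 = $63.16
Taxable wages = $1,578.96 − $63.16 = $1,515.80
Municipal income tax: $1,515.80 × 0.0103 = $15.61
Federal income tax: $1,515.80 × 0.2617 = $396.68
Social Security (OASDI): $1,578.96 × 0.056 = $88.42
Medicare: $1,578.96 × 0.0275 = $43.42
Paid family leave insurance: $1,578.96 × 0.015 = $23.68
Gym membership: $54.12
Roth 401(k) contribution: $1,578.96 × 0.02 = $31.58
Group life insurance premium: $109.17
Total deductions = $63.16 + $15.61 + $396.68 + $88.42 + $43.42 + $23.68 + $54.12 + $31.58 + $109.17 = $825.84
Net pay = $1,578.96 − $825.84 = $753.12

$753.12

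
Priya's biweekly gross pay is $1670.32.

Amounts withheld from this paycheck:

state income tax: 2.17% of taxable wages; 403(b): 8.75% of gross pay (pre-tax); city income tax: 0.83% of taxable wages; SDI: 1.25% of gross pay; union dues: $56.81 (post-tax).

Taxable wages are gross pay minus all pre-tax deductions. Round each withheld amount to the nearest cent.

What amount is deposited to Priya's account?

$1400.76

403(b): $1670.32 × 0.0875 = $146.15
Taxable wages = $1670.32 − $146.15 = $1524.17
City income tax: $1524.17 × 0.0083 = $12.65
State income tax: $1524.17 × 0.0217 = $33.07
SDI: $1670.32 × 0.0125 = $20.88
Union dues: $56.81
Total deductions = $146.15 + $12.65 + $33.07 + $20.88 + $56.81 = $269.56
Net pay = $1670.32 − $269.56 = $1400.76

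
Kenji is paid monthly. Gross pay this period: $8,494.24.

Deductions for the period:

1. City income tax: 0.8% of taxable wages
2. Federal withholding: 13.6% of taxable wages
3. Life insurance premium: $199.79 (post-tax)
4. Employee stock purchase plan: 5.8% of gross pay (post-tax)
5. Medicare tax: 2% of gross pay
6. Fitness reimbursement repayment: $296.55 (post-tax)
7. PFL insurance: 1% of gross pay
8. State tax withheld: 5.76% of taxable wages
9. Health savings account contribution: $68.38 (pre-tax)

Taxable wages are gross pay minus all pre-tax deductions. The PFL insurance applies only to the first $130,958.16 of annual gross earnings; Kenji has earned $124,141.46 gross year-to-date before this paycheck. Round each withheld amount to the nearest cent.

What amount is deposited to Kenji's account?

$5,500.14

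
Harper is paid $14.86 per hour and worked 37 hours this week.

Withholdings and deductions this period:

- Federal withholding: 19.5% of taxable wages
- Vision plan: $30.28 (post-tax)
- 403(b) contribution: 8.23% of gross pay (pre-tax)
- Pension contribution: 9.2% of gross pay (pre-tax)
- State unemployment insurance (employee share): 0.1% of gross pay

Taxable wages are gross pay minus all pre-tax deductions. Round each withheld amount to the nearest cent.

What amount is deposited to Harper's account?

$334.63

Gross pay: 37 × $14.86 = $549.82
Pension contribution: $549.82 × 0.092 = $50.58
403(b) contribution: $549.82 × 0.0823 = $45.25
Pre-tax total = $50.58 + $45.25 = $95.83
Taxable wages = $549.82 − $95.83 = $453.99
Federal withholding: $453.99 × 0.195 = $88.53
State unemployment insurance (employee share): $549.82 × 0.001 = $0.55
Vision plan: $30.28
Total deductions = $50.58 + $45.25 + $88.53 + $0.55 + $30.28 = $215.19
Net pay = $549.82 − $215.19 = $334.63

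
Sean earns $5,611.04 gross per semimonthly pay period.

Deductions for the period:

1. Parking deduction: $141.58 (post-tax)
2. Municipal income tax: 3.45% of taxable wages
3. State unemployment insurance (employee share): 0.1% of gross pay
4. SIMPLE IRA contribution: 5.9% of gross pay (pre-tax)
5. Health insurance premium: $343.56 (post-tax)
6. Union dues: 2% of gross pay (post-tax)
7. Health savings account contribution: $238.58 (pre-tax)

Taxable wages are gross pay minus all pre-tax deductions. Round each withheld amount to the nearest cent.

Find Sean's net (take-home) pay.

$4,264.51

SIMPLE IRA contribution: $5,611.04 × 0.059 = $331.05
Health savings account contribution: $238.58
Pre-tax total = $331.05 + $238.58 = $569.63
Taxable wages = $5,611.04 − $569.63 = $5,041.41
Municipal income tax: $5,041.41 × 0.0345 = $173.93
State unemployment insurance (employee share): $5,611.04 × 0.001 = $5.61
Union dues: $5,611.04 × 0.02 = $112.22
Health insurance premium: $343.56
Parking deduction: $141.58
Total deductions = $331.05 + $238.58 + $173.93 + $5.61 + $112.22 + $343.56 + $141.58 = $1,346.53
Net pay = $5,611.04 − $1,346.53 = $4,264.51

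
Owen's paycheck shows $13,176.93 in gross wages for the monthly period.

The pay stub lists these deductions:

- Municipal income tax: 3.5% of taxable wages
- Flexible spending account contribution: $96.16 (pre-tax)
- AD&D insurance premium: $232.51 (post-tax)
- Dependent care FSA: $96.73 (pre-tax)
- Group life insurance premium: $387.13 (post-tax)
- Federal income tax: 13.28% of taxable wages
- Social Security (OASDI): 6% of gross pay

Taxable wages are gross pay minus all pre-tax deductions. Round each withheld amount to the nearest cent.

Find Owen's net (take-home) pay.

$9,395.06

Flexible spending account contribution: $96.16
Dependent care FSA: $96.73
Pre-tax total = $96.16 + $96.73 = $192.89
Taxable wages = $13,176.93 − $192.89 = $12,984.04
Municipal income tax: $12,984.04 × 0.035 = $454.44
Federal income tax: $12,984.04 × 0.1328 = $1,724.28
Social Security (OASDI): $13,176.93 × 0.06 = $790.62
Group life insurance premium: $387.13
AD&D insurance premium: $232.51
Total deductions = $96.16 + $96.73 + $454.44 + $1,724.28 + $790.62 + $387.13 + $232.51 = $3,781.87
Net pay = $13,176.93 − $3,781.87 = $9,395.06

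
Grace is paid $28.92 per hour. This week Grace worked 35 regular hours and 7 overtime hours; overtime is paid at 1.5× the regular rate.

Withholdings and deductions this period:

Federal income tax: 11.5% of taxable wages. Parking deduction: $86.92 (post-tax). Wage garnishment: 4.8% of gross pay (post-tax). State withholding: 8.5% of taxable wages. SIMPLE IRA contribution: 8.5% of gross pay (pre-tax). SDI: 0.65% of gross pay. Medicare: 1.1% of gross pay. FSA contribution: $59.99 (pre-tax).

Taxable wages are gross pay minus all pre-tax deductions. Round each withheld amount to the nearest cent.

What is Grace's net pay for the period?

$742.12

Regular pay: 35 × $28.92 = $1,012.20
Overtime pay: 7 × $28.92 × 1.5 = $303.66
Gross pay = $1,012.20 + $303.66 = $1,315.86
SIMPLE IRA contribution: $1,315.86 × 0.085 = $111.85
FSA contribution: $59.99
Pre-tax total = $111.85 + $59.99 = $171.84
Taxable wages = $1,315.86 − $171.84 = $1,144.02
State withholding: $1,144.02 × 0.085 = $97.24
Federal income tax: $1,144.02 × 0.115 = $131.56
Medicare: $1,315.86 × 0.011 = $14.47
SDI: $1,315.86 × 0.0065 = $8.55
Wage garnishment: $1,315.86 × 0.048 = $63.16
Parking deduction: $86.92
Total deductions = $111.85 + $59.99 + $97.24 + $131.56 + $14.47 + $8.55 + $63.16 + $86.92 = $573.74
Net pay = $1,315.86 − $573.74 = $742.12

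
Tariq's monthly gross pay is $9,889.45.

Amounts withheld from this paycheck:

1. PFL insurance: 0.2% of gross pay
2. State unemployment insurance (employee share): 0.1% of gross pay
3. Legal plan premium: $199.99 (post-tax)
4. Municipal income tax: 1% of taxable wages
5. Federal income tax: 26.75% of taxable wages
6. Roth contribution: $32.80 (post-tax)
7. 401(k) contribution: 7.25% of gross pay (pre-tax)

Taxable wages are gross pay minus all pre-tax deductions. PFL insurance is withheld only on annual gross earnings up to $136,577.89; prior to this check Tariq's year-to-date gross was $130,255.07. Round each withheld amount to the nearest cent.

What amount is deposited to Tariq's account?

$6,371.78

401(k) contribution: $9,889.45 × 0.0725 = $716.99
Taxable wages = $9,889.45 − $716.99 = $9,172.46
Municipal income tax: $9,172.46 × 0.01 = $91.72
Federal income tax: $9,172.46 × 0.2675 = $2,453.63
PFL insurance: only $136,577.89 − $130,255.07 = $6,322.82 of this check is subject → $6,322.82 × 0.002 = $12.65
State unemployment insurance (employee share): $9,889.45 × 0.001 = $9.89
Roth contribution: $32.80
Legal plan premium: $199.99
Total deductions = $716.99 + $91.72 + $2,453.63 + $12.65 + $9.89 + $32.80 + $199.99 = $3,517.67
Net pay = $9,889.45 − $3,517.67 = $6,371.78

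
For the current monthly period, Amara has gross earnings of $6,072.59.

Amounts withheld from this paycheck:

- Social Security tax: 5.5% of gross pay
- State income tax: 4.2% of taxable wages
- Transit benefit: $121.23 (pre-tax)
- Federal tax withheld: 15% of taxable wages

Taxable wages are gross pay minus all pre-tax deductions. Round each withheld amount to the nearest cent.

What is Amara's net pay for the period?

Transit benefit: $121.23
Taxable wages = $6,072.59 − $121.23 = $5,951.36
State income tax: $5,951.36 × 0.042 = $249.96
Federal tax withheld: $5,951.36 × 0.15 = $892.70
Social Security tax: $6,072.59 × 0.055 = $333.99
Total deductions = $121.23 + $249.96 + $892.70 + $333.99 = $1,597.88
Net pay = $6,072.59 − $1,597.88 = $4,474.71

$4,474.71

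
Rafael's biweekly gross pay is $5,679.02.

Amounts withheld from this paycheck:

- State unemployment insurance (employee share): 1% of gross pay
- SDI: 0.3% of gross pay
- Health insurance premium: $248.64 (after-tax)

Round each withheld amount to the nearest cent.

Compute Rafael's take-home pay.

State unemployment insurance (employee share): $5,679.02 × 0.01 = $56.79
SDI: $5,679.02 × 0.003 = $17.04
Health insurance premium: $248.64
Total deductions = $56.79 + $17.04 + $248.64 = $322.47
Net pay = $5,679.02 − $322.47 = $5,356.55

$5,356.55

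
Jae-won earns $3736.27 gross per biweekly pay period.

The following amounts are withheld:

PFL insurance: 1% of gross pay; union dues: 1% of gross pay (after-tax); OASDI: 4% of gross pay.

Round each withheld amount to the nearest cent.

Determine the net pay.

$3512.10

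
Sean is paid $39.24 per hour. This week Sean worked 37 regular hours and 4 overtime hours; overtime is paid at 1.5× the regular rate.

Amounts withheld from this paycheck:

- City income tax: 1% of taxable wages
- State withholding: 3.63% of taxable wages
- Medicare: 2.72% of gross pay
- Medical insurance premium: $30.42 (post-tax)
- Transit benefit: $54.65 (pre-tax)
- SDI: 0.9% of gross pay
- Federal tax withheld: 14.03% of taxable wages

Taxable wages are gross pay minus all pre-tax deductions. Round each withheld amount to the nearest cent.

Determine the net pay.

$1236.50

Regular pay: 37 × $39.24 = $1451.88
Overtime pay: 4 × $39.24 × 1.5 = $235.44
Gross pay = $1451.88 + $235.44 = $1687.32
Transit benefit: $54.65
Taxable wages = $1687.32 − $54.65 = $1632.67
State withholding: $1632.67 × 0.0363 = $59.27
Federal tax withheld: $1632.67 × 0.1403 = $229.06
City income tax: $1632.67 × 0.01 = $16.33
SDI: $1687.32 × 0.009 = $15.19
Medicare: $1687.32 × 0.0272 = $45.90
Medical insurance premium: $30.42
Total deductions = $54.65 + $59.27 + $229.06 + $16.33 + $15.19 + $45.90 + $30.42 = $450.82
Net pay = $1687.32 − $450.82 = $1236.50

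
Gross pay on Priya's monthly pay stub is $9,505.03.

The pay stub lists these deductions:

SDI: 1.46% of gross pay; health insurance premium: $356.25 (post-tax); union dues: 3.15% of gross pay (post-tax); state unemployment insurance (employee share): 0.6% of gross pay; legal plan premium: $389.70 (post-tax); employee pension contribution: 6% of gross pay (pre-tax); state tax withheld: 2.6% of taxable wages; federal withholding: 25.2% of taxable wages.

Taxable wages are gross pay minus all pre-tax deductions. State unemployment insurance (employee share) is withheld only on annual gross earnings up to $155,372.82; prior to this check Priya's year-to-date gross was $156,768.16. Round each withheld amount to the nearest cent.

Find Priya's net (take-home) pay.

Employee pension contribution: $9,505.03 × 0.06 = $570.30
Taxable wages = $9,505.03 − $570.30 = $8,934.73
Federal withholding: $8,934.73 × 0.252 = $2,251.55
State tax withheld: $8,934.73 × 0.026 = $232.30
State unemployment insurance (employee share): annual cap $155,372.82 already reached (YTD $156,768.16), so $0.00
SDI: $9,505.03 × 0.0146 = $138.77
Union dues: $9,505.03 × 0.0315 = $299.41
Health insurance premium: $356.25
Legal plan premium: $389.70
Total deductions = $570.30 + $2,251.55 + $232.30 + $0.00 + $138.77 + $299.41 + $356.25 + $389.70 = $4,238.28
Net pay = $9,505.03 − $4,238.28 = $5,266.75

$5,266.75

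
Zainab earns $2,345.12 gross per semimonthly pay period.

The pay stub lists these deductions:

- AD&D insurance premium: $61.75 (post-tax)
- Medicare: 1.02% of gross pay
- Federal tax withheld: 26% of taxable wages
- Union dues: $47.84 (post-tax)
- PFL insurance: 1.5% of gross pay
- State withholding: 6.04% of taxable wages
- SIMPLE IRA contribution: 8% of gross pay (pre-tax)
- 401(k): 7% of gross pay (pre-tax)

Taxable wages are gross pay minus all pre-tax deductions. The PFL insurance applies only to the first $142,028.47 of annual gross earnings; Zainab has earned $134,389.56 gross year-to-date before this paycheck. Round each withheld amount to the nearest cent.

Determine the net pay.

401(k): $2,345.12 × 0.07 = $164.16
SIMPLE IRA contribution: $2,345.12 × 0.08 = $187.61
Pre-tax total = $164.16 + $187.61 = $351.77
Taxable wages = $2,345.12 − $351.77 = $1,993.35
State withholding: $1,993.35 × 0.0604 = $120.40
Federal tax withheld: $1,993.35 × 0.26 = $518.27
Medicare: $2,345.12 × 0.0102 = $23.92
PFL insurance: cap not yet reached, full $2,345.12 is subject → $2,345.12 × 0.015 = $35.18
AD&D insurance premium: $61.75
Union dues: $47.84
Total deductions = $164.16 + $187.61 + $120.40 + $518.27 + $23.92 + $35.18 + $61.75 + $47.84 = $1,159.13
Net pay = $2,345.12 − $1,159.13 = $1,185.99

$1,185.99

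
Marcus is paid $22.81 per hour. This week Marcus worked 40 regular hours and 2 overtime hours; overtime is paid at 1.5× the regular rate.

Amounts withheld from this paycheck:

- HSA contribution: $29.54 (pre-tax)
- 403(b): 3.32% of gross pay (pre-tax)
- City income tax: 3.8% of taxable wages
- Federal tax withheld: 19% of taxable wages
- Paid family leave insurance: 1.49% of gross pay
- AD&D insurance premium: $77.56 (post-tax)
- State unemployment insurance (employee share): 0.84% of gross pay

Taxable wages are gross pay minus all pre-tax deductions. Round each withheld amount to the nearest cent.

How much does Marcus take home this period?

Regular pay: 40 × $22.81 = $912.40
Overtime pay: 2 × $22.81 × 1.5 = $68.43
Gross pay = $912.40 + $68.43 = $980.83
403(b): $980.83 × 0.0332 = $32.56
HSA contribution: $29.54
Pre-tax total = $32.56 + $29.54 = $62.10
Taxable wages = $980.83 − $62.10 = $918.73
City income tax: $918.73 × 0.038 = $34.91
Federal tax withheld: $918.73 × 0.19 = $174.56
State unemployment insurance (employee share): $980.83 × 0.0084 = $8.24
Paid family leave insurance: $980.83 × 0.0149 = $14.61
AD&D insurance premium: $77.56
Total deductions = $32.56 + $29.54 + $34.91 + $174.56 + $8.24 + $14.61 + $77.56 = $371.98
Net pay = $980.83 − $371.98 = $608.85

$608.85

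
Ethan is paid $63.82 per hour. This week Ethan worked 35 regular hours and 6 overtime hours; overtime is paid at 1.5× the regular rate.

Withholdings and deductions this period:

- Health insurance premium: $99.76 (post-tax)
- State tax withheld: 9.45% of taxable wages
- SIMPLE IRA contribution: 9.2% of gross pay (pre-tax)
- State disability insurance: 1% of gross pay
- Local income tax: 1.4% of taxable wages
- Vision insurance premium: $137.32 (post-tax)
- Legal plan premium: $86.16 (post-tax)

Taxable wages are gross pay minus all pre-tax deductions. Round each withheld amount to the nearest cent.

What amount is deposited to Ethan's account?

Regular pay: 35 × $63.82 = $2233.70
Overtime pay: 6 × $63.82 × 1.5 = $574.38
Gross pay = $2233.70 + $574.38 = $2808.08
SIMPLE IRA contribution: $2808.08 × 0.092 = $258.34
Taxable wages = $2808.08 − $258.34 = $2549.74
Local income tax: $2549.74 × 0.014 = $35.70
State tax withheld: $2549.74 × 0.0945 = $240.95
State disability insurance: $2808.08 × 0.01 = $28.08
Health insurance premium: $99.76
Vision insurance premium: $137.32
Legal plan premium: $86.16
Total deductions = $258.34 + $35.70 + $240.95 + $28.08 + $99.76 + $137.32 + $86.16 = $886.31
Net pay = $2808.08 − $886.31 = $1921.77

$1921.77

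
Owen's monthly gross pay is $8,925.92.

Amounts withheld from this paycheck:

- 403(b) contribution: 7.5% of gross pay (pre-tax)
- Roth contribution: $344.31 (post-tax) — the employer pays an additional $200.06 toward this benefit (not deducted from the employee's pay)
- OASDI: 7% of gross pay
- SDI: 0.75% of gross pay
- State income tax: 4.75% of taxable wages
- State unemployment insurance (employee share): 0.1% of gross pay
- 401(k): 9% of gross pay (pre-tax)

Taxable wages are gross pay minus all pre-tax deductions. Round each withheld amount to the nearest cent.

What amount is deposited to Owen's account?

401(k): $8,925.92 × 0.09 = $803.33
403(b) contribution: $8,925.92 × 0.075 = $669.44
Pre-tax total = $803.33 + $669.44 = $1,472.77
Taxable wages = $8,925.92 − $1,472.77 = $7,453.15
State income tax: $7,453.15 × 0.0475 = $354.02
OASDI: $8,925.92 × 0.07 = $624.81
SDI: $8,925.92 × 0.0075 = $66.94
State unemployment insurance (employee share): $8,925.92 × 0.001 = $8.93
Roth contribution: $344.31
(Employer's $200.06 toward Roth contribution is not withheld from the employee.)
Total deductions = $803.33 + $669.44 + $354.02 + $624.81 + $66.94 + $8.93 + $344.31 = $2,871.78
Net pay = $8,925.92 − $2,871.78 = $6,054.14

$6,054.14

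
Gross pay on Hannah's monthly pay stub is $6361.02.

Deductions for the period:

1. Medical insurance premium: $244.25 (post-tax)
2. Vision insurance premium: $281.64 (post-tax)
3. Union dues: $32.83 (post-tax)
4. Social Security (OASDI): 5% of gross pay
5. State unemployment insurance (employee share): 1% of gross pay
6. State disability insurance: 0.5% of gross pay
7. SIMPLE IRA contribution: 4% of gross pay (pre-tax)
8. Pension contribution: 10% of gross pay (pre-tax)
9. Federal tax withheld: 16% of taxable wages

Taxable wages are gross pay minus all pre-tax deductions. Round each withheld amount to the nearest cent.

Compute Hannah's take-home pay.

$3623.01

SIMPLE IRA contribution: $6361.02 × 0.04 = $254.44
Pension contribution: $6361.02 × 0.1 = $636.10
Pre-tax total = $254.44 + $636.10 = $890.54
Taxable wages = $6361.02 − $890.54 = $5470.48
Federal tax withheld: $5470.48 × 0.16 = $875.28
State disability insurance: $6361.02 × 0.005 = $31.81
State unemployment insurance (employee share): $6361.02 × 0.01 = $63.61
Social Security (OASDI): $6361.02 × 0.05 = $318.05
Union dues: $32.83
Vision insurance premium: $281.64
Medical insurance premium: $244.25
Total deductions = $254.44 + $636.10 + $875.28 + $31.81 + $63.61 + $318.05 + $32.83 + $281.64 + $244.25 = $2738.01
Net pay = $6361.02 − $2738.01 = $3623.01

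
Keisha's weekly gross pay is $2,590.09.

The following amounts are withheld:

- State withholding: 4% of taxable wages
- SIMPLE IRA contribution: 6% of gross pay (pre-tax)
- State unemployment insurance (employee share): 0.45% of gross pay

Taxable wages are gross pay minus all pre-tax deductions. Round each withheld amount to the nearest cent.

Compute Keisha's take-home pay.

$2,325.63

SIMPLE IRA contribution: $2,590.09 × 0.06 = $155.41
Taxable wages = $2,590.09 − $155.41 = $2,434.68
State withholding: $2,434.68 × 0.04 = $97.39
State unemployment insurance (employee share): $2,590.09 × 0.0045 = $11.66
Total deductions = $155.41 + $97.39 + $11.66 = $264.46
Net pay = $2,590.09 − $264.46 = $2,325.63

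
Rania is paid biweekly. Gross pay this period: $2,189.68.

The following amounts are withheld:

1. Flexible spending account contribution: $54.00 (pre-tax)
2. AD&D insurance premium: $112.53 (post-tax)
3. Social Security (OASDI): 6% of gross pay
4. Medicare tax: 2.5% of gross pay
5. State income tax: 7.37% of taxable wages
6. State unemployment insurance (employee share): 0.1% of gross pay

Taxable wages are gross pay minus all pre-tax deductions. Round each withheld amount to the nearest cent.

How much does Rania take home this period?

$1,677.44

Flexible spending account contribution: $54.00
Taxable wages = $2,189.68 − $54.00 = $2,135.68
State income tax: $2,135.68 × 0.0737 = $157.40
State unemployment insurance (employee share): $2,189.68 × 0.001 = $2.19
Medicare tax: $2,189.68 × 0.025 = $54.74
Social Security (OASDI): $2,189.68 × 0.06 = $131.38
AD&D insurance premium: $112.53
Total deductions = $54.00 + $157.40 + $2.19 + $54.74 + $131.38 + $112.53 = $512.24
Net pay = $2,189.68 − $512.24 = $1,677.44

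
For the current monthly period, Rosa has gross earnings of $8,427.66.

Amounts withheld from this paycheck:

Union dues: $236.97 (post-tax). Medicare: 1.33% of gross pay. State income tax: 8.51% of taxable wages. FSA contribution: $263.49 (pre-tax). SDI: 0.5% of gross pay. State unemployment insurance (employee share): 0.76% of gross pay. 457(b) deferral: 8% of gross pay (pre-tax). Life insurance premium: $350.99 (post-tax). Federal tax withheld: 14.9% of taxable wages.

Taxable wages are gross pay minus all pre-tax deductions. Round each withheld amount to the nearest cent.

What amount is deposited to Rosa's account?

457(b) deferral: $8,427.66 × 0.08 = $674.21
FSA contribution: $263.49
Pre-tax total = $674.21 + $263.49 = $937.70
Taxable wages = $8,427.66 − $937.70 = $7,489.96
State income tax: $7,489.96 × 0.0851 = $637.40
Federal tax withheld: $7,489.96 × 0.149 = $1,116.00
Medicare: $8,427.66 × 0.0133 = $112.09
State unemployment insurance (employee share): $8,427.66 × 0.0076 = $64.05
SDI: $8,427.66 × 0.005 = $42.14
Life insurance premium: $350.99
Union dues: $236.97
Total deductions = $674.21 + $263.49 + $637.40 + $1,116.00 + $112.09 + $64.05 + $42.14 + $350.99 + $236.97 = $3,497.34
Net pay = $8,427.66 − $3,497.34 = $4,930.32

$4,930.32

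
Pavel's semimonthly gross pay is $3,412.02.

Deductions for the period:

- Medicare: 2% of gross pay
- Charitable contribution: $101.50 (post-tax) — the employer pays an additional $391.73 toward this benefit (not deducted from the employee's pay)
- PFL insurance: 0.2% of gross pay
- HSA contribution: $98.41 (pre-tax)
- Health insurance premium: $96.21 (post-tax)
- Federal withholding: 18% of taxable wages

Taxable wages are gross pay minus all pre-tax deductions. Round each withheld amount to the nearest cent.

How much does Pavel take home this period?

HSA contribution: $98.41
Taxable wages = $3,412.02 − $98.41 = $3,313.61
Federal withholding: $3,313.61 × 0.18 = $596.45
PFL insurance: $3,412.02 × 0.002 = $6.82
Medicare: $3,412.02 × 0.02 = $68.24
Charitable contribution: $101.50
Health insurance premium: $96.21
(Employer's $391.73 toward charitable contribution is not withheld from the employee.)
Total deductions = $98.41 + $596.45 + $6.82 + $68.24 + $101.50 + $96.21 = $967.63
Net pay = $3,412.02 − $967.63 = $2,444.39

$2,444.39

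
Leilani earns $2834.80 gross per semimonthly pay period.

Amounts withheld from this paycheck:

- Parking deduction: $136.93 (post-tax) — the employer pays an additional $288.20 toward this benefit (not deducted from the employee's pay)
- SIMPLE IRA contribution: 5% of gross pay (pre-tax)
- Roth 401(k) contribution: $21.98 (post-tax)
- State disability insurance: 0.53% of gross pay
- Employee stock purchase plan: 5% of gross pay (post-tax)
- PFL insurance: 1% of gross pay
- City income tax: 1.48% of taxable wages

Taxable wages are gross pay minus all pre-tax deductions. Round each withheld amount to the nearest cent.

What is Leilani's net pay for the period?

SIMPLE IRA contribution: $2834.80 × 0.05 = $141.74
Taxable wages = $2834.80 − $141.74 = $2693.06
City income tax: $2693.06 × 0.0148 = $39.86
PFL insurance: $2834.80 × 0.01 = $28.35
State disability insurance: $2834.80 × 0.0053 = $15.02
Employee stock purchase plan: $2834.80 × 0.05 = $141.74
Roth 401(k) contribution: $21.98
Parking deduction: $136.93
(Employer's $288.20 toward parking deduction is not withheld from the employee.)
Total deductions = $141.74 + $39.86 + $28.35 + $15.02 + $141.74 + $21.98 + $136.93 = $525.62
Net pay = $2834.80 − $525.62 = $2309.18

$2309.18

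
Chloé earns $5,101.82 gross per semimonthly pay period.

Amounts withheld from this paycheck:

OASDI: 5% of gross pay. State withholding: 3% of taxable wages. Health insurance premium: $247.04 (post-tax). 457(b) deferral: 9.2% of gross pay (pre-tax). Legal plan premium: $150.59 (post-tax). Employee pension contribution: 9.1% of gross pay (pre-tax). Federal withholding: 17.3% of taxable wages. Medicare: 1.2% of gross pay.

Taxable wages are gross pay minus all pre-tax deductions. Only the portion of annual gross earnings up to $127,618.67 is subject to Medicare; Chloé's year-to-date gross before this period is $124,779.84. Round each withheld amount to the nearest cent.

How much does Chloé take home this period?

$2,635.24

457(b) deferral: $5,101.82 × 0.092 = $469.37
Employee pension contribution: $5,101.82 × 0.091 = $464.27
Pre-tax total = $469.37 + $464.27 = $933.64
Taxable wages = $5,101.82 − $933.64 = $4,168.18
Federal withholding: $4,168.18 × 0.173 = $721.10
State withholding: $4,168.18 × 0.03 = $125.05
Medicare: only $127,618.67 − $124,779.84 = $2,838.83 of this check is subject → $2,838.83 × 0.012 = $34.07
OASDI: $5,101.82 × 0.05 = $255.09
Health insurance premium: $247.04
Legal plan premium: $150.59
Total deductions = $469.37 + $464.27 + $721.10 + $125.05 + $34.07 + $255.09 + $247.04 + $150.59 = $2,466.58
Net pay = $5,101.82 − $2,466.58 = $2,635.24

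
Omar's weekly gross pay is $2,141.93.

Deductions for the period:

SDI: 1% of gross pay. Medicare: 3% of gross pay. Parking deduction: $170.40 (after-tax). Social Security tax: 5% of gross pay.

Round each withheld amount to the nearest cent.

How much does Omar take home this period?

$1,778.75

Medicare: $2,141.93 × 0.03 = $64.26
Social Security tax: $2,141.93 × 0.05 = $107.10
SDI: $2,141.93 × 0.01 = $21.42
Parking deduction: $170.40
Total deductions = $64.26 + $107.10 + $21.42 + $170.40 = $363.18
Net pay = $2,141.93 − $363.18 = $1,778.75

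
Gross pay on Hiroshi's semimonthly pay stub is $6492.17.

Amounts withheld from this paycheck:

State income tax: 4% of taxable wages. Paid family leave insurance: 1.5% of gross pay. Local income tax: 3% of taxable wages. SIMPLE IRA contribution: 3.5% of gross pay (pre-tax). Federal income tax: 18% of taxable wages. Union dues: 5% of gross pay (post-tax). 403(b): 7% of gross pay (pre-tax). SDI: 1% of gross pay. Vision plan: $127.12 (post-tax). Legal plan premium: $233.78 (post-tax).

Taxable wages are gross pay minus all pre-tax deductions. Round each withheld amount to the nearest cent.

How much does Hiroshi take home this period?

403(b): $6492.17 × 0.07 = $454.45
SIMPLE IRA contribution: $6492.17 × 0.035 = $227.23
Pre-tax total = $454.45 + $227.23 = $681.68
Taxable wages = $6492.17 − $681.68 = $5810.49
Federal income tax: $5810.49 × 0.18 = $1045.89
Local income tax: $5810.49 × 0.03 = $174.31
State income tax: $5810.49 × 0.04 = $232.42
SDI: $6492.17 × 0.01 = $64.92
Paid family leave insurance: $6492.17 × 0.015 = $97.38
Union dues: $6492.17 × 0.05 = $324.61
Vision plan: $127.12
Legal plan premium: $233.78
Total deductions = $454.45 + $227.23 + $1045.89 + $174.31 + $232.42 + $64.92 + $97.38 + $324.61 + $127.12 + $233.78 = $2982.11
Net pay = $6492.17 − $2982.11 = $3510.06

$3510.06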